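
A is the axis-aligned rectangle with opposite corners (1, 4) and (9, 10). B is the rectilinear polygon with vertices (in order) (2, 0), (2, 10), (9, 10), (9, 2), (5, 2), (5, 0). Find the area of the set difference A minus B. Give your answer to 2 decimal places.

6.00

|A| = 48, |A∩B| = 42.
|A ∖ B| = |A| − |A∩B| = 48 − 42 = 6.00.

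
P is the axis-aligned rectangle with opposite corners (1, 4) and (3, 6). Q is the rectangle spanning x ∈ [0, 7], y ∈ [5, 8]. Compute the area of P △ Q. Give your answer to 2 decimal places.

21.00

|P∩Q|: x∈[1,3], y∈[5,6] → 2·1 = 2.
|P △ Q| = |P| + |Q| − 2·|P∩Q| = 4 + 21 − 4 = 21.00.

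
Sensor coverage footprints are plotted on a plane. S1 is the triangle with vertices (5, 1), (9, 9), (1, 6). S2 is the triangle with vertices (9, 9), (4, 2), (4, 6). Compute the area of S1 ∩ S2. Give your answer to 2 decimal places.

The intersection is the polygon with vertices (4,2.25), (4,6), (9,9), (4.094,2.132).
By the shoelace formula its area is 9.99.

9.99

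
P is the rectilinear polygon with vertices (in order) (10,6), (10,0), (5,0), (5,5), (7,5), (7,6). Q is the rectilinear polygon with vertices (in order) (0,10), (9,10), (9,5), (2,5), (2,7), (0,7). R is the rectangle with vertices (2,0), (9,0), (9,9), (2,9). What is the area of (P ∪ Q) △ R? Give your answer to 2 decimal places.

34.00

|P ∪ Q| = 67.
|(P ∪ Q) ∩ R| = 48.
|(P ∪ Q) △ R| = 67 + 63 − 96 = 34.00.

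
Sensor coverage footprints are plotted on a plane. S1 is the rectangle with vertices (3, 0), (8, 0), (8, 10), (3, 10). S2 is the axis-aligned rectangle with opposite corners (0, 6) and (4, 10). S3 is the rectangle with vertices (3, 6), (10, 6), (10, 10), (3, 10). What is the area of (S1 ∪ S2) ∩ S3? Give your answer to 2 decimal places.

The region (S1 ∪ S2) ∩ S3 is the polygon with vertices (8,6), (3,6), (3,10), (4,10), (8,10).
By the shoelace formula its area is 20.00.

20.00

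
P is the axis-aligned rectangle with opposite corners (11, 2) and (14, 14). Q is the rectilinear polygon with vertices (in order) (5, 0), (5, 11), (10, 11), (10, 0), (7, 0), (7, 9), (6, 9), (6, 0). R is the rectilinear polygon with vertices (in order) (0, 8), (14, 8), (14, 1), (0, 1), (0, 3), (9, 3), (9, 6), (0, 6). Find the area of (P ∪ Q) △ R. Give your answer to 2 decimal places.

|P ∪ Q| = 82.
|(P ∪ Q) ∩ R| = 37.
|(P ∪ Q) △ R| = 82 + 71 − 74 = 79.00.

79.00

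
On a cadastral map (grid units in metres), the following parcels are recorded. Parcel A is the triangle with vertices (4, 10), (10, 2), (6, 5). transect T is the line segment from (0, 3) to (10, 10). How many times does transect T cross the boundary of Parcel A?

The segment meets the boundary at (5.312,6.719), (6.066,7.246).

2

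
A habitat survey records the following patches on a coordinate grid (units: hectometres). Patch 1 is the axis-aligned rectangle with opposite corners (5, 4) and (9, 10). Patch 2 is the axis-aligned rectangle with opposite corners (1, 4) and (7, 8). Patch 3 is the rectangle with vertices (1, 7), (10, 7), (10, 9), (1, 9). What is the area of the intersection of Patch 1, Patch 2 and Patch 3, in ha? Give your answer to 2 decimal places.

2.00

The intersection is the polygon with vertices (7,8), (7,7), (5,7), (5,8).
By the shoelace formula its area is 2.00.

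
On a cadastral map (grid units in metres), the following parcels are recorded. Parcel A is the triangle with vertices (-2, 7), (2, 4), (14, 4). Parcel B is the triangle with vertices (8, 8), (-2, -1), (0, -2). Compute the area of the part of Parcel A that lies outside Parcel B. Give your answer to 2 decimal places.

16.44

|Parcel A| = 18, |Parcel A∩Parcel B| = 1.5636.
|Parcel A ∖ Parcel B| = |Parcel A| − |Parcel A∩Parcel B| = 18 − 1.5636 = 16.44.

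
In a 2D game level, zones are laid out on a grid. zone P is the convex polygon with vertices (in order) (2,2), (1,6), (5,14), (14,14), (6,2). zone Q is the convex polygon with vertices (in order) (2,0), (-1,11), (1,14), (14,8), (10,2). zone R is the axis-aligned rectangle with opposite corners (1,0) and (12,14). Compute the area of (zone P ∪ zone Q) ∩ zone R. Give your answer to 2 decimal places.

|zone P ∪ zone Q| = 150.3235.
|(zone P ∪ zone Q) ∩ zone R| = 133.07.

133.07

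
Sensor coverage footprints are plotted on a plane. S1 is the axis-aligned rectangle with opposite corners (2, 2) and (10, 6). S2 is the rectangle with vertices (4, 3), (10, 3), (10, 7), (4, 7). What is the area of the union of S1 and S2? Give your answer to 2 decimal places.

By inclusion–exclusion:
Individual areas: |S1| = 32, |S2| = 24.
|S1∩S2|: x∈[4,10], y∈[3,6] → 6·3 = 18.
|S1 ∪ S2| = 56 − 18 = 38.00.

38.00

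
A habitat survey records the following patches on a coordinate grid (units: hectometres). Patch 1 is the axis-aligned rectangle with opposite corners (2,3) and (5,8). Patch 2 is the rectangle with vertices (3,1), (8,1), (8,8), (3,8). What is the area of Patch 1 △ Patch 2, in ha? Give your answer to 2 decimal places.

|Patch 1∩Patch 2|: x∈[3,5], y∈[3,8] → 2·5 = 10.
|Patch 1 △ Patch 2| = |Patch 1| + |Patch 2| − 2·|Patch 1∩Patch 2| = 15 + 35 − 20 = 30.00.

30.00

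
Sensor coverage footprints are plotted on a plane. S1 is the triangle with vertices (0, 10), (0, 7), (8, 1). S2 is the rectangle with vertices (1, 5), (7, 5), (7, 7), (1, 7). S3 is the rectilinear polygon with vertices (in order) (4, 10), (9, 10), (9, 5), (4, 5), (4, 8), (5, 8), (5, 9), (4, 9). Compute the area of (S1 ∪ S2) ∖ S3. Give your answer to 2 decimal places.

|S1 ∪ S2| = 19.9306.
|(S1 ∪ S2) ∩ S3| = 6.
|(S1 ∪ S2) ∖ S3| = 19.9306 − 6 = 13.93.

13.93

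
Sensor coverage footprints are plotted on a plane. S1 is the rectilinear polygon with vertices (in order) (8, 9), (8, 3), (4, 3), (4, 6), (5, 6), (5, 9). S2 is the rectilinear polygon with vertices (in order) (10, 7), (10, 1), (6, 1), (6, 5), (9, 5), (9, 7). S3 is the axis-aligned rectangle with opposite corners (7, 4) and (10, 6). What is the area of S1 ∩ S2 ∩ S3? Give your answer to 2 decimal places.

1.00

The intersection is the polygon with vertices (8,5), (8,4), (7,4), (7,5).
By the shoelace formula its area is 1.00.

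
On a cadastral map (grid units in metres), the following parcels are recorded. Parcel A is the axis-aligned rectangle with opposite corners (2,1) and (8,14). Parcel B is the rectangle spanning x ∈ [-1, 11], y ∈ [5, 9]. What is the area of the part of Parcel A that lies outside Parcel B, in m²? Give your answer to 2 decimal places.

|Parcel A∩Parcel B|: x∈[2,8], y∈[5,9] → 6·4 = 24.
|Parcel A| = 78.
|Parcel A ∖ Parcel B| = |Parcel A| − |Parcel A∩Parcel B| = 78 − 24 = 54.00.

54.00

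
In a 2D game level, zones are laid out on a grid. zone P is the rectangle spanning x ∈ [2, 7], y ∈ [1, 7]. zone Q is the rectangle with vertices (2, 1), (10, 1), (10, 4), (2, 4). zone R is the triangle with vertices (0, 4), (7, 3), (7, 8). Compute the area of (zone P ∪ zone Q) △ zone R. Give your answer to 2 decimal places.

|zone P ∪ zone Q| = 39.
|(zone P ∪ zone Q) ∩ zone R| = 15.1964.
|(zone P ∪ zone Q) △ zone R| = 39 + 17.5 − 30.3929 = 26.11.

26.11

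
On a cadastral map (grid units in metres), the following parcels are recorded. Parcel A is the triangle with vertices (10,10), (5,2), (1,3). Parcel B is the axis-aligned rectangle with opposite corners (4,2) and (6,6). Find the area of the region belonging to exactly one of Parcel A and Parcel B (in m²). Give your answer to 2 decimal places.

12.92

|Parcel A| = 18.5, |Parcel B| = 8, |Parcel A∩Parcel B| = 6.7893.
|Parcel A △ Parcel B| = |Parcel A| + |Parcel B| − 2·|Parcel A∩Parcel B| = 18.5 + 8 − 13.5786 = 12.92.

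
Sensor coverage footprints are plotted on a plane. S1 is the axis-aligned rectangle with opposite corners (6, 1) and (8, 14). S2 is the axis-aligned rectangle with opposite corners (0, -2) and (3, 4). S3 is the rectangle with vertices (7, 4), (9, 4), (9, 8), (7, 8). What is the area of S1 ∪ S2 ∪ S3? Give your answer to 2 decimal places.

By inclusion–exclusion:
Individual areas: |S1| = 26, |S2| = 18, |S3| = 8.
|S1∩S2| = 0 (no overlap).
|S1∩S3|: x∈[7,8], y∈[4,8] → 1·4 = 4.
|S2∩S3| = 0 (no overlap).
|S1∩S2∩S3| = 0.
|S1 ∪ S2 ∪ S3| = 52 − 4 + 0 = 48.00.

48.00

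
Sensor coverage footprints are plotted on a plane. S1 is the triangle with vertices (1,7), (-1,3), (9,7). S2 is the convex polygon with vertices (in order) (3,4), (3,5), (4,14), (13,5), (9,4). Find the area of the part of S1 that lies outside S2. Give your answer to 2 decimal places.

9.02

|S1| = 16, |S1∩S2| = 6.9778.
|S1 ∖ S2| = |S1| − |S1∩S2| = 16 − 6.9778 = 9.02.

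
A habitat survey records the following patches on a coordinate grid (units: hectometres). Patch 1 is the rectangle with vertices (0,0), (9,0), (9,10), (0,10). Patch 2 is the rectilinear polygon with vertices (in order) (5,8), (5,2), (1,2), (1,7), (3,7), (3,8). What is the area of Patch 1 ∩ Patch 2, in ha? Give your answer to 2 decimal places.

22.00

The intersection is the polygon with vertices (5,2), (1,2), (1,7), (3,7), (3,8), (5,8).
By the shoelace formula its area is 22.00.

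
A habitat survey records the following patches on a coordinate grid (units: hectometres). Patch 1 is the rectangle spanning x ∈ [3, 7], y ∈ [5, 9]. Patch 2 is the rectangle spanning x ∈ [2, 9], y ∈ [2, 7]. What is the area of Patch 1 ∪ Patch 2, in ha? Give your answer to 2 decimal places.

43.00

By inclusion–exclusion:
Individual areas: |Patch 1| = 16, |Patch 2| = 35.
|Patch 1∩Patch 2|: x∈[3,7], y∈[5,7] → 4·2 = 8.
|Patch 1 ∪ Patch 2| = 51 − 8 = 43.00.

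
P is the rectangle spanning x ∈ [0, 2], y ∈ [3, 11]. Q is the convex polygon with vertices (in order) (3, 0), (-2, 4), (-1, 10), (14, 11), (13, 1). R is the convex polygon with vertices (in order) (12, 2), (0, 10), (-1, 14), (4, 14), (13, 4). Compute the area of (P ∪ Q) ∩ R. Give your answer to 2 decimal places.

|P ∪ Q| = 145.2333.
|(P ∪ Q) ∩ R| = 42.83.

42.83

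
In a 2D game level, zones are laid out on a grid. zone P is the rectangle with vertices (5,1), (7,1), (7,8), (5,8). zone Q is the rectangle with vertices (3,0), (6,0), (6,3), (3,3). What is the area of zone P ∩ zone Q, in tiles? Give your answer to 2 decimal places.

2.00

|zone P∩zone Q|: x∈[5,6], y∈[1,3] → 1·2 = 2.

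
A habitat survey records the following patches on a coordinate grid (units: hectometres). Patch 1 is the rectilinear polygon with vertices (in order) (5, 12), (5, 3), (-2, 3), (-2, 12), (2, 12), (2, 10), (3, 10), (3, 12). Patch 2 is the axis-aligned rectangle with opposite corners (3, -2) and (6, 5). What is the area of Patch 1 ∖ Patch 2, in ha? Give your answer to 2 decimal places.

|Patch 1| = 61, |Patch 1∩Patch 2| = 4.
|Patch 1 ∖ Patch 2| = |Patch 1| − |Patch 1∩Patch 2| = 61 − 4 = 57.00.

57.00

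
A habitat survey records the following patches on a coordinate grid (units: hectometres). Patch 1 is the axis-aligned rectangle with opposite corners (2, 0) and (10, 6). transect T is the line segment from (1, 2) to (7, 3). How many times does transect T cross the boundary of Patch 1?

1

The segment meets the boundary at (2,2.167).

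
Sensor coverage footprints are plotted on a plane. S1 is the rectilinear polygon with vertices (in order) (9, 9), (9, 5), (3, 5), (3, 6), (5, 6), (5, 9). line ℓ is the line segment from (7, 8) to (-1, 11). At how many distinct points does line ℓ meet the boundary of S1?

1

The segment meets the boundary at (5,8.75).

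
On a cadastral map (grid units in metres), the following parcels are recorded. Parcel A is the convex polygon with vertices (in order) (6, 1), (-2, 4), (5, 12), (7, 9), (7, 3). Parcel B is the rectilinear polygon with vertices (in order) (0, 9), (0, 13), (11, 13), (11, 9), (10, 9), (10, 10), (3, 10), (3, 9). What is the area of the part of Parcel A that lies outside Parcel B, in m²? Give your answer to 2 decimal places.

51.69

|Parcel A| = 55, |Parcel A∩Parcel B| = 3.3065.
|Parcel A ∖ Parcel B| = |Parcel A| − |Parcel A∩Parcel B| = 55 − 3.3065 = 51.69.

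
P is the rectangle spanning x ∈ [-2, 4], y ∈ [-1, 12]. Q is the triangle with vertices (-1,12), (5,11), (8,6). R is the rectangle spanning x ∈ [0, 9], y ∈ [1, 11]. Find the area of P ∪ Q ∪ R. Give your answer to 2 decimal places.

By inclusion–exclusion:
Individual areas: |P| = 78, |Q| = 13.5, |R| = 90.
|P∩Q| = 6.25.
|P∩R|: x∈[0,4], y∈[1,11] → 4·10 = 40.
|Q∩R| = 11.25.
|P∩Q∩R| = 4.0833.
|P ∪ Q ∪ R| = 181.5 − 57.5 + 4.0833 = 128.08.

128.08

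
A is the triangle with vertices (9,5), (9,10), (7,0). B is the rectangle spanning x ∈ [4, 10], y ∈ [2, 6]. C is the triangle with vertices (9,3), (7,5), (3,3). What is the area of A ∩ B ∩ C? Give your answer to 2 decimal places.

The intersection is the polygon with vertices (8.2,3), (7.6,3), (7.833,4.167), (8.429,3.571).
By the shoelace formula its area is 0.59.

0.59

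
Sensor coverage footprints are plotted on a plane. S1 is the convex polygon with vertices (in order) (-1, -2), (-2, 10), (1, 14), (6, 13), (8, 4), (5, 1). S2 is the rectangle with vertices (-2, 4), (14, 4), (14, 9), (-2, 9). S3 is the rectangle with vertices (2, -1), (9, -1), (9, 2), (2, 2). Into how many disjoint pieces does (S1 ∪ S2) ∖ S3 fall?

1

(S1 ∪ S2) ∖ S3 is a single connected region.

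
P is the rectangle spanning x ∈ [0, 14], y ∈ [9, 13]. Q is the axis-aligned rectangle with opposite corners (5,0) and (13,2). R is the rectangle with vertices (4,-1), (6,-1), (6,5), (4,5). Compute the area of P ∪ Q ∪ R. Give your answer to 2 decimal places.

By inclusion–exclusion:
Individual areas: |P| = 56, |Q| = 16, |R| = 12.
|P∩Q| = 0 (no overlap).
|P∩R| = 0 (no overlap).
|Q∩R|: x∈[5,6], y∈[0,2] → 1·2 = 2.
|P∩Q∩R| = 0.
|P ∪ Q ∪ R| = 84 − 2 + 0 = 82.00.

82.00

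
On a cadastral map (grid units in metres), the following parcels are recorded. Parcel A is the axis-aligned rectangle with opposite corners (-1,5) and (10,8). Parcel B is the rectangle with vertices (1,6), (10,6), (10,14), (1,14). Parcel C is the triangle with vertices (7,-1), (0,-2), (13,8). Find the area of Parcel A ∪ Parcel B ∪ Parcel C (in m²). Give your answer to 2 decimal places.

115.19

By inclusion–exclusion:
Individual areas: |Parcel A| = 33, |Parcel B| = 72, |Parcel C| = 28.5.
|Parcel A∩Parcel B|: x∈[1,10], y∈[6,8] → 9·2 = 18.
|Parcel A∩Parcel C| = 0.3115.
|Parcel B∩Parcel C| = 0.
|Parcel A∩Parcel B∩Parcel C| = 0.
|Parcel A ∪ Parcel B ∪ Parcel C| = 133.5 − 18.3115 + 0 = 115.19.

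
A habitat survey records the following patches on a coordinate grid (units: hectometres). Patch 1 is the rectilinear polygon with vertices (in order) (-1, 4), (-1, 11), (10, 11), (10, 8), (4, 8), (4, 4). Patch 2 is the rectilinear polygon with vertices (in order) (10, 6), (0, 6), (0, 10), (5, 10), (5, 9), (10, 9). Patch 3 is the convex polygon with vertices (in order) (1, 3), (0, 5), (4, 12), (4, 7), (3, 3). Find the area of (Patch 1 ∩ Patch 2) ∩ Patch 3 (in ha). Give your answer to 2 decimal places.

9.02

The region (Patch 1 ∩ Patch 2) ∩ Patch 3 is the polygon with vertices (4,7), (3.75,6), (0.571,6), (2.857,10), (4,10), (4,8).
By the shoelace formula its area is 9.02.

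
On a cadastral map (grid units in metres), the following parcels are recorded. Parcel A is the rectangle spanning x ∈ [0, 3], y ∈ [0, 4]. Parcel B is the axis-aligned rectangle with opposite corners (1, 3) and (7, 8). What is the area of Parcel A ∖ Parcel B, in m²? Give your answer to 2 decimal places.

10.00

|Parcel A∩Parcel B|: x∈[1,3], y∈[3,4] → 2·1 = 2.
|Parcel A| = 12.
|Parcel A ∖ Parcel B| = |Parcel A| − |Parcel A∩Parcel B| = 12 − 2 = 10.00.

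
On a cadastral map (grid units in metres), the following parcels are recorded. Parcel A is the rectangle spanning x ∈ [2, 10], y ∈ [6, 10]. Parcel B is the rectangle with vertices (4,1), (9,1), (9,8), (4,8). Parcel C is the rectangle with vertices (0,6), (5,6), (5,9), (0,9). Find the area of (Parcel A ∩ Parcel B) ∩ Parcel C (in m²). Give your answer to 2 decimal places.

2.00

The region (Parcel A ∩ Parcel B) ∩ Parcel C is the polygon with vertices (4,8), (5,8), (5,6), (4,6).
By the shoelace formula its area is 2.00.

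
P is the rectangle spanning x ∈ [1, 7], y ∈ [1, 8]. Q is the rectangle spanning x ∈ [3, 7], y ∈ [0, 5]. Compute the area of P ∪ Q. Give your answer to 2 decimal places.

46.00

By inclusion–exclusion:
Individual areas: |P| = 42, |Q| = 20.
|P∩Q|: x∈[3,7], y∈[1,5] → 4·4 = 16.
|P ∪ Q| = 62 − 16 = 46.00.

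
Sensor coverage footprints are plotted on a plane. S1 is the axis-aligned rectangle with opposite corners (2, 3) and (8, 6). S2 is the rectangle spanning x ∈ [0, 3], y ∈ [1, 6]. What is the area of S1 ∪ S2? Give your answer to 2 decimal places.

By inclusion–exclusion:
Individual areas: |S1| = 18, |S2| = 15.
|S1∩S2|: x∈[2,3], y∈[3,6] → 1·3 = 3.
|S1 ∪ S2| = 33 − 3 = 30.00.

30.00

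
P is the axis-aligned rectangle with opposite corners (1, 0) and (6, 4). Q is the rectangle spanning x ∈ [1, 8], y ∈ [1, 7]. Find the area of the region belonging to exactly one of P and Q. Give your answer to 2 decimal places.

32.00

|P∩Q|: x∈[1,6], y∈[1,4] → 5·3 = 15.
|P △ Q| = |P| + |Q| − 2·|P∩Q| = 20 + 42 − 30 = 32.00.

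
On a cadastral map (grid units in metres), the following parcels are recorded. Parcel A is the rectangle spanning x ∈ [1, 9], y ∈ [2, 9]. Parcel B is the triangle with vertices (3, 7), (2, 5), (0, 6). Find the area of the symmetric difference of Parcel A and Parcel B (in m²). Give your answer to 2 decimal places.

54.33

|Parcel A| = 56, |Parcel B| = 2.5, |Parcel A∩Parcel B| = 2.0833.
|Parcel A △ Parcel B| = |Parcel A| + |Parcel B| − 2·|Parcel A∩Parcel B| = 56 + 2.5 − 4.1667 = 54.33.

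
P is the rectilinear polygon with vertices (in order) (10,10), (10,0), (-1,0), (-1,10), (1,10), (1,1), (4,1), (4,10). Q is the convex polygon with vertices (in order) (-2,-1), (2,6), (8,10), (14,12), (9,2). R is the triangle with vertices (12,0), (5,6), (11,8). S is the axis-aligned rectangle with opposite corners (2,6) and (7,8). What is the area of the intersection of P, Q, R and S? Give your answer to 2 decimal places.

The intersection is the polygon with vertices (7,6.667), (7,6), (5,6).
By the shoelace formula its area is 0.67.

0.67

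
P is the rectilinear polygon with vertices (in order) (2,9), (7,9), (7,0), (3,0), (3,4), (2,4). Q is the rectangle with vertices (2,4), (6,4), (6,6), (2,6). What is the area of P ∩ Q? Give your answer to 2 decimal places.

The intersection is the polygon with vertices (2,4), (2,6), (6,6), (6,4), (3,4).
By the shoelace formula its area is 8.00.

8.00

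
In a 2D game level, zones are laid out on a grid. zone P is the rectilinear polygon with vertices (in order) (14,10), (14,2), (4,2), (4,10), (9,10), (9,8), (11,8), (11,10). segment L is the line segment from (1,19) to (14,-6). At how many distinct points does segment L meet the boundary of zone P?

2

The segment meets the boundary at (9.84,2), (5.68,10).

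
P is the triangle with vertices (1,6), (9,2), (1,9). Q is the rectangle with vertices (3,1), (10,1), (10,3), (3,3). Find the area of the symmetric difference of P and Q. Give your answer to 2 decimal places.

25.14

|P| = 12, |Q| = 14, |P∩Q| = 0.4286.
|P △ Q| = |P| + |Q| − 2·|P∩Q| = 12 + 14 − 0.8571 = 25.14.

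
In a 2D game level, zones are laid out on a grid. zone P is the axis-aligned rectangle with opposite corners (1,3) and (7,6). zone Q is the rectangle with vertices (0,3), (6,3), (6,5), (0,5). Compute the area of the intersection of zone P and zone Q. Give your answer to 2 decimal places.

10.00

|zone P∩zone Q|: x∈[1,6], y∈[3,5] → 5·2 = 10.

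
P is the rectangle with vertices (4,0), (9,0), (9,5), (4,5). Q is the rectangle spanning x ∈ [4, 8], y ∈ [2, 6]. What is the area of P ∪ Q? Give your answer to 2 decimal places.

29.00

By inclusion–exclusion:
Individual areas: |P| = 25, |Q| = 16.
|P∩Q|: x∈[4,8], y∈[2,5] → 4·3 = 12.
|P ∪ Q| = 41 − 12 = 29.00.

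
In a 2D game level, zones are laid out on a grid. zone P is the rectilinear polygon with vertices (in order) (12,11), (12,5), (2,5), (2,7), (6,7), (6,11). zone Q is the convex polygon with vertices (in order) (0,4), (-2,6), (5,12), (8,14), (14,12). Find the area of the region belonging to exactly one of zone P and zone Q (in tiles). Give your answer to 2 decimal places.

73.68

|zone P| = 44, |zone Q| = 58, |zone P∩zone Q| = 14.1607.
|zone P △ zone Q| = |zone P| + |zone Q| − 2·|zone P∩zone Q| = 44 + 58 − 28.3214 = 73.68.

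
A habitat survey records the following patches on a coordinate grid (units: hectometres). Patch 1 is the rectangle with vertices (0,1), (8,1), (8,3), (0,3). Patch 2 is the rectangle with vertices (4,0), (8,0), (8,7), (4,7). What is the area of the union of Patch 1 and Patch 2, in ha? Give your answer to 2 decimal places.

By inclusion–exclusion:
Individual areas: |Patch 1| = 16, |Patch 2| = 28.
|Patch 1∩Patch 2|: x∈[4,8], y∈[1,3] → 4·2 = 8.
|Patch 1 ∪ Patch 2| = 44 − 8 = 36.00.

36.00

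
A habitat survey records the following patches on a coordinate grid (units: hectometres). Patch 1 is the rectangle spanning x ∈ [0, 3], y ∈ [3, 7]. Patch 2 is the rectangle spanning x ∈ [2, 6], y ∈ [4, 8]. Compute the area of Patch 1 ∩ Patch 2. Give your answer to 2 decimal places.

3.00

|Patch 1∩Patch 2|: x∈[2,3], y∈[4,7] → 1·3 = 3.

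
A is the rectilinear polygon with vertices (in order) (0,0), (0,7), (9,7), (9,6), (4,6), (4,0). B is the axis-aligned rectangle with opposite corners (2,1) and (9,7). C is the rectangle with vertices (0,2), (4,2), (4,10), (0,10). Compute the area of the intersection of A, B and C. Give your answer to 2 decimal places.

10.00

The intersection is the polygon with vertices (4,2), (2,2), (2,7), (4,7), (4,6).
By the shoelace formula its area is 10.00.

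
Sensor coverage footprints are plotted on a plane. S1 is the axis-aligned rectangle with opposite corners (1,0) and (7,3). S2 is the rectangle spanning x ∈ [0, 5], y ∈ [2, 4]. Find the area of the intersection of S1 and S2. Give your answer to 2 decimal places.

|S1∩S2|: x∈[1,5], y∈[2,3] → 4·1 = 4.

4.00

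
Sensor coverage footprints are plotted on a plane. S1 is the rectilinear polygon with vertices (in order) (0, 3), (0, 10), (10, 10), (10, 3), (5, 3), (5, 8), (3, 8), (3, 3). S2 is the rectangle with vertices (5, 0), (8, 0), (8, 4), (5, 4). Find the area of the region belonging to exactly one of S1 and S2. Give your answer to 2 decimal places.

|S1| = 60, |S2| = 12, |S1∩S2| = 3.
|S1 △ S2| = |S1| + |S2| − 2·|S1∩S2| = 60 + 12 − 6 = 66.00.

66.00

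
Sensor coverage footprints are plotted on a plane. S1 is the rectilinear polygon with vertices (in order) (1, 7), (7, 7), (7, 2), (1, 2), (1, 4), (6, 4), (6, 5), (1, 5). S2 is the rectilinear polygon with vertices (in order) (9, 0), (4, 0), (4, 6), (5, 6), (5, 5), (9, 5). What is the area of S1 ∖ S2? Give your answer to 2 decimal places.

|S1| = 25, |S1∩S2| = 8.
|S1 ∖ S2| = |S1| − |S1∩S2| = 25 − 8 = 17.00.

17.00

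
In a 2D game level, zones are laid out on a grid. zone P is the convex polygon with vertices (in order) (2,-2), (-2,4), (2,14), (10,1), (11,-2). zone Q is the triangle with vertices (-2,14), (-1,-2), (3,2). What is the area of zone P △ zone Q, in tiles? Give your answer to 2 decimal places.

100.00

|zone P| = 109.5, |zone Q| = 34, |zone P∩zone Q| = 21.7503.
|zone P △ zone Q| = |zone P| + |zone Q| − 2·|zone P∩zone Q| = 109.5 + 34 − 43.5007 = 100.00.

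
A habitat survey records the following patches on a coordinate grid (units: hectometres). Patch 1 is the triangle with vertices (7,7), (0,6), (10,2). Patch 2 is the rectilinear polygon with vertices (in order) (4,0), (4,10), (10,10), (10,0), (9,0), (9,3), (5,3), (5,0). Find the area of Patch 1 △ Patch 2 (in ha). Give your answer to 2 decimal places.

|Patch 1| = 19, |Patch 2| = 48, |Patch 1∩Patch 2| = 14.2071.
|Patch 1 △ Patch 2| = |Patch 1| + |Patch 2| − 2·|Patch 1∩Patch 2| = 19 + 48 − 28.4143 = 38.59.

38.59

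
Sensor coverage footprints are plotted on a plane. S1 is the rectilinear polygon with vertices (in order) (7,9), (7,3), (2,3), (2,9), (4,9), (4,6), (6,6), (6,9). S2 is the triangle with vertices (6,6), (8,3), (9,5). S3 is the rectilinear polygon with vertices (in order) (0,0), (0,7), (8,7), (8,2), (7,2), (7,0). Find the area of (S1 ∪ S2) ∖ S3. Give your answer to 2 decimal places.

|S1 ∪ S2| = 26.9167.
|(S1 ∪ S2) ∩ S3| = 19.75.
|(S1 ∪ S2) ∖ S3| = 26.9167 − 19.75 = 7.17.

7.17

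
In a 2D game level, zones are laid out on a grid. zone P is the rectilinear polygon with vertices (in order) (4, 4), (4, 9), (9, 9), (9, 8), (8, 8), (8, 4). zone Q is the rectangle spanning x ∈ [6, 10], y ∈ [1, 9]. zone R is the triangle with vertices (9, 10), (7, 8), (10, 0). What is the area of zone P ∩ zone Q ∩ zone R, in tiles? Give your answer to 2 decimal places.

The intersection is the polygon with vertices (9,8), (8,8), (8,5.333), (7,8), (8,9), (9,9).
By the shoelace formula its area is 2.83.

2.83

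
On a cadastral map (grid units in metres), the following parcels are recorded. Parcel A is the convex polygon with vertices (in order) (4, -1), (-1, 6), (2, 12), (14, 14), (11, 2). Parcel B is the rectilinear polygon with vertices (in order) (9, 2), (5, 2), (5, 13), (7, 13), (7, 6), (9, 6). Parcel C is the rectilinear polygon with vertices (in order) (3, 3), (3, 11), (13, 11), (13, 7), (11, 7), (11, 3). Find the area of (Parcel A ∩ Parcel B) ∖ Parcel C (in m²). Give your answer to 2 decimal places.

7.33

|Parcel A ∩ Parcel B| = 29.3333.
|(Parcel A ∩ Parcel B) ∩ Parcel C| = 22.
|(Parcel A ∩ Parcel B) ∖ Parcel C| = 29.3333 − 22 = 7.33.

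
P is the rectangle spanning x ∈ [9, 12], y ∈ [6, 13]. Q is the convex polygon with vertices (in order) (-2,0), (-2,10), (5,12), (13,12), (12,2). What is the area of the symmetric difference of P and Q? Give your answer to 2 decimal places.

|P| = 21, |Q| = 152, |P∩Q| = 18.
|P △ Q| = |P| + |Q| − 2·|P∩Q| = 21 + 152 − 36 = 137.00.

137.00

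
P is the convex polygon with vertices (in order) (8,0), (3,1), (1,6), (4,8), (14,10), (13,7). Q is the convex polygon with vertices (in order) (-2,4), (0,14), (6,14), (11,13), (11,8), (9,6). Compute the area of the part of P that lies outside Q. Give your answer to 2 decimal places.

|P| = 75.5, |P∩Q| = 25.3237.
|P ∖ Q| = |P| − |P∩Q| = 75.5 − 25.3237 = 50.18.

50.18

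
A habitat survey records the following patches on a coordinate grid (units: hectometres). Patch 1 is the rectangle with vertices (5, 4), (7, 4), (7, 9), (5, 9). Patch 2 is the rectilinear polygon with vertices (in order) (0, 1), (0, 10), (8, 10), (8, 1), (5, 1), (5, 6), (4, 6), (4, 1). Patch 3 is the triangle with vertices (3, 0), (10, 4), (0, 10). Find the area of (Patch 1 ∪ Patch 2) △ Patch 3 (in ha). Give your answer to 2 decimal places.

42.70

|Patch 1 ∪ Patch 2| = 67.
|(Patch 1 ∪ Patch 2) ∩ Patch 3| = 32.65.
|(Patch 1 ∪ Patch 2) △ Patch 3| = 67 + 41 − 65.3 = 42.70.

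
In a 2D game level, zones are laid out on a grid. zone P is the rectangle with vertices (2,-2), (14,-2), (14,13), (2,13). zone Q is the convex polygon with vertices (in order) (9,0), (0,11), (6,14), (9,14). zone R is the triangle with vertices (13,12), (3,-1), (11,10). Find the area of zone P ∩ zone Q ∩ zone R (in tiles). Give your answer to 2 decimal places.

0.95

The intersection is the polygon with vertices (9,6.8), (6.304,3.295), (6.209,3.412), (9,7.25).
By the shoelace formula its area is 0.95.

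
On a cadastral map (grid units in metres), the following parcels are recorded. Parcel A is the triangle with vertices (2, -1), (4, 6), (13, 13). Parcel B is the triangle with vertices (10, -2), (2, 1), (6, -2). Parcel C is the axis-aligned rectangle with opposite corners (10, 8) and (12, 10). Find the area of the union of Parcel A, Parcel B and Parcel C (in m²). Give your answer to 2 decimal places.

By inclusion–exclusion:
Individual areas: |Parcel A| = 24.5, |Parcel B| = 6, |Parcel C| = 4.
|Parcel A∩Parcel B| = 0.1795.
|Parcel A∩Parcel C| = 0.263.
|Parcel B∩Parcel C| = 0.
|Parcel A∩Parcel B∩Parcel C| = 0.
|Parcel A ∪ Parcel B ∪ Parcel C| = 34.5 − 0.4425 + 0 = 34.06.

34.06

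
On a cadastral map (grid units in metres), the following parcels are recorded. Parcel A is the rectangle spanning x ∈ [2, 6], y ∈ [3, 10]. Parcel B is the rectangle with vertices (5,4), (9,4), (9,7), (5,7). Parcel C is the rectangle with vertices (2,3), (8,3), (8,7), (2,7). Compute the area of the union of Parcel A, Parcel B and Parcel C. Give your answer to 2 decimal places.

By inclusion–exclusion:
Individual areas: |Parcel A| = 28, |Parcel B| = 12, |Parcel C| = 24.
|Parcel A∩Parcel B|: x∈[5,6], y∈[4,7] → 1·3 = 3.
|Parcel A∩Parcel C|: x∈[2,6], y∈[3,7] → 4·4 = 16.
|Parcel B∩Parcel C|: x∈[5,8], y∈[4,7] → 3·3 = 9.
|Parcel A∩Parcel B∩Parcel C| = 3.
|Parcel A ∪ Parcel B ∪ Parcel C| = 64 − 28 + 3 = 39.00.

39.00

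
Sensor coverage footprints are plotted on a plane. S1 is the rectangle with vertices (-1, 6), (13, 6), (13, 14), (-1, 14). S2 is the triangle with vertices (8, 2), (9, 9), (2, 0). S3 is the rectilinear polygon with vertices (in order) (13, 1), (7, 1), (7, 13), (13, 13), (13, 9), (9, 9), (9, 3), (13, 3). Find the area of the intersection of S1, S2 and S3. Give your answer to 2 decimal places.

The intersection is the polygon with vertices (9,9), (8.571,6), (7,6), (7,6.429).
By the shoelace formula its area is 2.79.

2.79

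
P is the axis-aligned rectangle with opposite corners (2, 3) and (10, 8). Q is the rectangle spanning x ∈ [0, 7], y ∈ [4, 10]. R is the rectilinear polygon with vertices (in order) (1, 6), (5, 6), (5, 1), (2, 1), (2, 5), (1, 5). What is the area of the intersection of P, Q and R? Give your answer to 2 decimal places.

The intersection is the polygon with vertices (2,4), (2,5), (2,6), (5,6), (5,4).
By the shoelace formula its area is 6.00.

6.00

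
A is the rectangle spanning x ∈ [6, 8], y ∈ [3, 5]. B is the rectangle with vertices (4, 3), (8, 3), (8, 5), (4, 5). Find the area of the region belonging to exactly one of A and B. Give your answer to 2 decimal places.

4.00

|A∩B|: x∈[6,8], y∈[3,5] → 2·2 = 4.
|A △ B| = |A| + |B| − 2·|A∩B| = 4 + 8 − 8 = 4.00.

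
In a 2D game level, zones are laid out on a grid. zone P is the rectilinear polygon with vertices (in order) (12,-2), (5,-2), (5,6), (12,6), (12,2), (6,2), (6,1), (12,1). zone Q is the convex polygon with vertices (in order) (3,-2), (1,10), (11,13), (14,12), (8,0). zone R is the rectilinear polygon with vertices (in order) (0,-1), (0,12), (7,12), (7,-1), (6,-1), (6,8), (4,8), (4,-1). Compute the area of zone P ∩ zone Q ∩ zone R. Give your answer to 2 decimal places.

5.60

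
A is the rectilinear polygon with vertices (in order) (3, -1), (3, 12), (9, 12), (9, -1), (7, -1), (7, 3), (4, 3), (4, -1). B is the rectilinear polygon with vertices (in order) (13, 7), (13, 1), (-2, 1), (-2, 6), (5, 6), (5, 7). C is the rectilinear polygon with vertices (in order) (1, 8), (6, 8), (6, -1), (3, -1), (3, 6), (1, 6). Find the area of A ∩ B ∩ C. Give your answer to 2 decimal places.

12.00

The intersection is the polygon with vertices (5,6), (5,7), (6,7), (6,3), (4,3), (4,1), (3,1), (3,6).
By the shoelace formula its area is 12.00.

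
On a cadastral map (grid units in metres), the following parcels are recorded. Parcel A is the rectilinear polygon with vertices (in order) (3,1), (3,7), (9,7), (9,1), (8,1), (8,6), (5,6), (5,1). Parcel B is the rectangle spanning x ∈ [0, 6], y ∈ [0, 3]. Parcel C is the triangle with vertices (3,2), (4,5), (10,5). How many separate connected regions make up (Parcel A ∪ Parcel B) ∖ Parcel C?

2

(Parcel A ∪ Parcel B) ∖ Parcel C splits into 2 disjoint pieces (area 27.3333, area 3.3571).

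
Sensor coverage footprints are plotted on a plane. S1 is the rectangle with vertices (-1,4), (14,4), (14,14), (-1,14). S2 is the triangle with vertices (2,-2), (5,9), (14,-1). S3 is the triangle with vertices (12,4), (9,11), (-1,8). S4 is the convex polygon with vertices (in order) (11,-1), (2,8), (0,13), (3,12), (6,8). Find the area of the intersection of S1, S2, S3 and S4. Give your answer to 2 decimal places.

5.01

The intersection is the polygon with vertices (6.161,7.71), (7.443,5.402), (4.284,6.374), (5,9).
By the shoelace formula its area is 5.01.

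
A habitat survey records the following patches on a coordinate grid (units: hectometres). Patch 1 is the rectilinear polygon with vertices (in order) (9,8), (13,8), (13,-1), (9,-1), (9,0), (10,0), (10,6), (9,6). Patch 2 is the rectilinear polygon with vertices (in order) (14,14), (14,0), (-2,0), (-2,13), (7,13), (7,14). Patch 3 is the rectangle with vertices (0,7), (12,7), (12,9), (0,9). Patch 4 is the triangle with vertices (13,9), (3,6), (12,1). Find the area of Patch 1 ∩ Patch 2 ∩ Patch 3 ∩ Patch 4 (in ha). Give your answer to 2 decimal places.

2.93

The intersection is the polygon with vertices (12,8), (12,7), (9,7), (9,7.8), (9.667,8).
By the shoelace formula its area is 2.93.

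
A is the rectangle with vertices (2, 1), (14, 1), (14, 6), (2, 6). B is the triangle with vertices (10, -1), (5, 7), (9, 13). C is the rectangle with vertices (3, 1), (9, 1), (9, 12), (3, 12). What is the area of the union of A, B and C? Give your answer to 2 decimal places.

By inclusion–exclusion:
Individual areas: |A| = 60, |B| = 31, |C| = 66.
|A∩B| = 12.4554.
|A∩C|: x∈[3,9], y∈[1,6] → 6·5 = 30.
|B∩C| = 24.4167.
|A∩B∩C| = 9.0625.
|A ∪ B ∪ C| = 157 − 66.872 + 9.0625 = 99.19.

99.19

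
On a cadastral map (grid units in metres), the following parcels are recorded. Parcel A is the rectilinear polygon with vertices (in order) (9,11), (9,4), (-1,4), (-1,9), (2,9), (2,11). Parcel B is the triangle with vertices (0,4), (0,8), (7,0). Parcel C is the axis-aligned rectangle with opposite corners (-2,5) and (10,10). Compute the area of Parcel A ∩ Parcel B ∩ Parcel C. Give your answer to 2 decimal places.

3.94

The intersection is the polygon with vertices (0,8), (2.625,5), (0,5).
By the shoelace formula its area is 3.94.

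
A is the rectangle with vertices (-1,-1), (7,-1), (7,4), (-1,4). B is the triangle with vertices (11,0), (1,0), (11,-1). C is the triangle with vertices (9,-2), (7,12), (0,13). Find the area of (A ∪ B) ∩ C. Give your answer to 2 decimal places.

|A ∪ B| = 43.2.
|(A ∪ B) ∩ C| = 2.69.

2.69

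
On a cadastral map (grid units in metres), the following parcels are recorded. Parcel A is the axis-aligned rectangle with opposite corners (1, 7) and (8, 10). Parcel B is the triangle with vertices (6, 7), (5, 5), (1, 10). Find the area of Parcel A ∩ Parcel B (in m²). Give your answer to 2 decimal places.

The intersection is the polygon with vertices (3.4,7), (1,10), (6,7).
By the shoelace formula its area is 3.90.

3.90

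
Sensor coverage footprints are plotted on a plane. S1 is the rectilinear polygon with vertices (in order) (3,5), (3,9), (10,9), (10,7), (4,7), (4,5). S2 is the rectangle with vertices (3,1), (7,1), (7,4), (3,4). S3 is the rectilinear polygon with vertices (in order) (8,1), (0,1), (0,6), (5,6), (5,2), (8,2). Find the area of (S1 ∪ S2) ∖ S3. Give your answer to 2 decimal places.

|S1 ∪ S2| = 28.
|(S1 ∪ S2) ∩ S3| = 9.
|(S1 ∪ S2) ∖ S3| = 28 − 9 = 19.00.

19.00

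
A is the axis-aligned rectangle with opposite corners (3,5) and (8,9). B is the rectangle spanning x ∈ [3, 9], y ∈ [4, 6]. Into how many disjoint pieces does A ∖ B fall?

A ∖ B is a single connected region.

1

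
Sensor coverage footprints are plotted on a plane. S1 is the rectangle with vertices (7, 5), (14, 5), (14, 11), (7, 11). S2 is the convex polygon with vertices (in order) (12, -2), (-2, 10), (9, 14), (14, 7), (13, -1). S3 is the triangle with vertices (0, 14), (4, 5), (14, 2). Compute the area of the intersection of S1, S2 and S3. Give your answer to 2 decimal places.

5.25

The intersection is the polygon with vertices (7,8), (10.5,5), (7,5).
By the shoelace formula its area is 5.25.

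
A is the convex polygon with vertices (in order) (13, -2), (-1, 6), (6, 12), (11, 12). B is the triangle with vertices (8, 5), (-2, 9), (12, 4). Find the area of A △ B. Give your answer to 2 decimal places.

102.42

|A| = 105, |B| = 3, |A∩B| = 2.7912.
|A △ B| = |A| + |B| − 2·|A∩B| = 105 + 3 − 5.5823 = 102.42.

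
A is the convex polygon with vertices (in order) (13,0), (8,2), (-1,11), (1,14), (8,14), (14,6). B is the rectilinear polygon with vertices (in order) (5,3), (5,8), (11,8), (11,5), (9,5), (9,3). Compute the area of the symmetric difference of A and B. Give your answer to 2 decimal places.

|A| = 116.5, |B| = 26, |A∩B| = 24.
|A △ B| = |A| + |B| − 2·|A∩B| = 116.5 + 26 − 48 = 94.50.

94.50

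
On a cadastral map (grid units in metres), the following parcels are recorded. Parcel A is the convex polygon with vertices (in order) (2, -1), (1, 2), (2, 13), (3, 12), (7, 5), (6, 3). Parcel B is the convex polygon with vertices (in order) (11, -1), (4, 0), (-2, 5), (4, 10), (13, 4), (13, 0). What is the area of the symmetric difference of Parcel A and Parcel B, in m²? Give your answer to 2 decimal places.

|Parcel A| = 45.5, |Parcel B| = 97.5, |Parcel A∩Parcel B| = 35.5963.
|Parcel A △ Parcel B| = |Parcel A| + |Parcel B| − 2·|Parcel A∩Parcel B| = 45.5 + 97.5 − 71.1926 = 71.81.

71.81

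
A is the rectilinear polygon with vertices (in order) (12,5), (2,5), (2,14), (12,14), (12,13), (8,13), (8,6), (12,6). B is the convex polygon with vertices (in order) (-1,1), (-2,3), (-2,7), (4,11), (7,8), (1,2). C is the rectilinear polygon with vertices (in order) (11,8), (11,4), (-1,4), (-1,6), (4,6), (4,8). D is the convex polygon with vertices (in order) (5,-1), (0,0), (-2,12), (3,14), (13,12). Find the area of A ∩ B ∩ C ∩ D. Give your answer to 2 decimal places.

6.50

The intersection is the polygon with vertices (4,6), (4,8), (7,8), (4,5), (2,5), (2,6).
By the shoelace formula its area is 6.50.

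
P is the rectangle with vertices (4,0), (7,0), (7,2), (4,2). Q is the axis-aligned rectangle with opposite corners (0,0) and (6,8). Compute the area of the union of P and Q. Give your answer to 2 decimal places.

By inclusion–exclusion:
Individual areas: |P| = 6, |Q| = 48.
|P∩Q|: x∈[4,6], y∈[0,2] → 2·2 = 4.
|P ∪ Q| = 54 − 4 = 50.00.

50.00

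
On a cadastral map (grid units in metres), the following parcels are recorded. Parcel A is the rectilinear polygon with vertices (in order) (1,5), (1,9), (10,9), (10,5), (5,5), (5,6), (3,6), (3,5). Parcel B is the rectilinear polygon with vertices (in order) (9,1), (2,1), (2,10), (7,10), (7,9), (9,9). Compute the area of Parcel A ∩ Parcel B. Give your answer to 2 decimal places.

26.00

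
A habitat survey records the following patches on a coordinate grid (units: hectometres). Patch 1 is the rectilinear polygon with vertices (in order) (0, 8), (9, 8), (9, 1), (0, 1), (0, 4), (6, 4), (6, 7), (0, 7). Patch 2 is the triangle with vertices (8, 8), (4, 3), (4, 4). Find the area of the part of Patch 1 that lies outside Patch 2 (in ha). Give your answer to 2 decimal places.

|Patch 1| = 45, |Patch 1∩Patch 2| = 0.9.
|Patch 1 ∖ Patch 2| = |Patch 1| − |Patch 1∩Patch 2| = 45 − 0.9 = 44.10.

44.10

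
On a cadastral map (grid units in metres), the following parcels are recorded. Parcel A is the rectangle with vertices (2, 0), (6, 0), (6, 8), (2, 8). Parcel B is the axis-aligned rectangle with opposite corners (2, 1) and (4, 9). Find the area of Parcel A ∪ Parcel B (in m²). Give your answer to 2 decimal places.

34.00

By inclusion–exclusion:
Individual areas: |Parcel A| = 32, |Parcel B| = 16.
|Parcel A∩Parcel B|: x∈[2,4], y∈[1,8] → 2·7 = 14.
|Parcel A ∪ Parcel B| = 48 − 14 = 34.00.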